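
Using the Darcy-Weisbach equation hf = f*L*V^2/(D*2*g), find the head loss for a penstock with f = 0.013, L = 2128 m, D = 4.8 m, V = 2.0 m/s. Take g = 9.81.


hf = 0.013 * 2128 * 2.0^2 / (4.8 * 2 * 9.81) = 1.1750 m


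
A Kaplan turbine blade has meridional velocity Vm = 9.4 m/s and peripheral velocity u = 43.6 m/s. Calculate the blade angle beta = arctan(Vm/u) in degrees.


beta = arctan(9.4 / 43.6) = 12.1665 degrees


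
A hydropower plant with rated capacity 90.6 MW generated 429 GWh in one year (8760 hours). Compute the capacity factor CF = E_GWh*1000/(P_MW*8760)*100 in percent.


CF = 429 * 1000 / (90.6 * 8760) * 100 = 54.0536 %


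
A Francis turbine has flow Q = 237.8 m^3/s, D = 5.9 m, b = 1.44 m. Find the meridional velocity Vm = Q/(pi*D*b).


Vm = 237.8 / (pi * 5.9 * 1.44) = 8.9094 m/s


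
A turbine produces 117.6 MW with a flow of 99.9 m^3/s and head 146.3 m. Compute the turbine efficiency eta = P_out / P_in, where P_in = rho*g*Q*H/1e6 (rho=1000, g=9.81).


P_in = 1000 * 9.81 * 99.9 * 146.3 / 1e6 = 143.3768 MW
eta = 117.6 / 143.3768 = 0.8202


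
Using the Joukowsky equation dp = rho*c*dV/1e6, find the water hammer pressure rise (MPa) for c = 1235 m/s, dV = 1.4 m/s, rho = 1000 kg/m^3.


dp = 1000 * 1235 * 1.4 / 1e6 = 1.7290 MPa


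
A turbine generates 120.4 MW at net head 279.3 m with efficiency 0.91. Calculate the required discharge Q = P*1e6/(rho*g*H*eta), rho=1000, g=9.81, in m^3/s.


Q = 120.4 * 1e6 / (1000 * 9.81 * 279.3 * 0.91) = 48.2887 m^3/s


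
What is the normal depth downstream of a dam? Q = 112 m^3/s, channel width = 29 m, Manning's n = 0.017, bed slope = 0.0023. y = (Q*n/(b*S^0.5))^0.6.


y = (112 * 0.017 / (29 * 0.0023^0.5))^0.6 = 1.2074 m


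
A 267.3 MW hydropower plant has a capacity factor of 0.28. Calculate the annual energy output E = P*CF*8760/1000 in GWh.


E = 267.3 * 0.28 * 8760 / 1000 = 655.6334 GWh


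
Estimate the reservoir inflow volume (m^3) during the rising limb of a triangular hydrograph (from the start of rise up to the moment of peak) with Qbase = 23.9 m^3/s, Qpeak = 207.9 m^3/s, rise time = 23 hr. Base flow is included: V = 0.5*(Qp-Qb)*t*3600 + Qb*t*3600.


V = 0.5*(207.9 - 23.9)*23*3600 + 23.9*23*3600 = 9.5965e+06 m^3


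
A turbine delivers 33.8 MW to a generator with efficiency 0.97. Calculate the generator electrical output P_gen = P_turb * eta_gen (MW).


P_gen = 33.8 * 0.97 = 32.7860 MW


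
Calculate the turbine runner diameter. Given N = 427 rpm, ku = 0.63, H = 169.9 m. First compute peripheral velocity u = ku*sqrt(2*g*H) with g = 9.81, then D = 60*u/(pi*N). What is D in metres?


u = 0.63 * sqrt(2*9.81*169.9) = 36.3736 m/s
D = 60 * 36.3736 / (pi * 427) = 1.6269 m


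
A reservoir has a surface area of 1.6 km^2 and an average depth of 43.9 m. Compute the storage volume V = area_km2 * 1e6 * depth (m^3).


V = 1.6 * 1e6 * 43.9 = 7.0240e+07 m^3


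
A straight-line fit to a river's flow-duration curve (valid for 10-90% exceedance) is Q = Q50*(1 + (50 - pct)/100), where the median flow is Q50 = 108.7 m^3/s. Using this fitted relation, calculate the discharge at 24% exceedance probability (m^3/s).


Q = 108.7 * (1 + (50 - 24)/100) = 136.9620 m^3/s


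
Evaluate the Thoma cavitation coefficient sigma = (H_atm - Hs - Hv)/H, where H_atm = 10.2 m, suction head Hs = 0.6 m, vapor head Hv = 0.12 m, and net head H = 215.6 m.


sigma = (10.2 - 0.6 - 0.12) / 215.6 = 0.0440


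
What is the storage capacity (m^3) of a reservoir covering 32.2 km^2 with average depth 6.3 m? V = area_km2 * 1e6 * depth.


V = 32.2 * 1e6 * 6.3 = 2.0286e+08 m^3


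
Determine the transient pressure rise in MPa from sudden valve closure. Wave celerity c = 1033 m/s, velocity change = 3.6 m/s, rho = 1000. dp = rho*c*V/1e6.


dp = 1000 * 1033 * 3.6 / 1e6 = 3.7188 MPa


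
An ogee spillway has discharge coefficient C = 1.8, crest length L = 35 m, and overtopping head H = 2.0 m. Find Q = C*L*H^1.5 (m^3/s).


Q = 1.8 * 35 * 2.0^1.5 = 178.1909 m^3/s


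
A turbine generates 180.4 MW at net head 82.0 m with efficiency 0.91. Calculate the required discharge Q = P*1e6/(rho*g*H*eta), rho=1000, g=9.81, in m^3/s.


Q = 180.4 * 1e6 / (1000 * 9.81 * 82.0 * 0.91) = 246.4406 m^3/s


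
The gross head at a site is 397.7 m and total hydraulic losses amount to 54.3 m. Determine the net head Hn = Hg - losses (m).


Hn = 397.7 - 54.3 = 343.4000 m


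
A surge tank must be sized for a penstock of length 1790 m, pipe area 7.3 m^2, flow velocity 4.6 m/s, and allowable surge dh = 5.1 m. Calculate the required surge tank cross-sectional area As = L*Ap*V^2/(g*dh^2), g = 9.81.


As = 1790 * 7.3 * 4.6^2 / (9.81 * 5.1^2) = 1083.6329 m^2


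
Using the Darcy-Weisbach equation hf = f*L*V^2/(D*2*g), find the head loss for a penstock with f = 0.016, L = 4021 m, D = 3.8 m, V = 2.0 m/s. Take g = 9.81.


hf = 0.016 * 4021 * 2.0^2 / (3.8 * 2 * 9.81) = 3.4517 m


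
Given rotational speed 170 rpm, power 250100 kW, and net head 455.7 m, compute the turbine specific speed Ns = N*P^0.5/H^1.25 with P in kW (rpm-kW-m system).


Ns = 170 * 250100^0.5 / 455.7^1.25 = 40.3791


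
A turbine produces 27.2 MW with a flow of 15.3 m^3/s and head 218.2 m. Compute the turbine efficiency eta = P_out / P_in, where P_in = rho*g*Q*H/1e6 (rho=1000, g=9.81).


P_in = 1000 * 9.81 * 15.3 * 218.2 / 1e6 = 32.7503 MW
eta = 27.2 / 32.7503 = 0.8305


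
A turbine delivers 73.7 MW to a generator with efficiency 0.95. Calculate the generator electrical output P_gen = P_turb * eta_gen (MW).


P_gen = 73.7 * 0.95 = 70.0150 MW


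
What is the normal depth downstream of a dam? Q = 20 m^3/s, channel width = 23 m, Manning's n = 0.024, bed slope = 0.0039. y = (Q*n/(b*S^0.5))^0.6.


y = (20 * 0.024 / (23 * 0.0039^0.5))^0.6 = 0.5181 m


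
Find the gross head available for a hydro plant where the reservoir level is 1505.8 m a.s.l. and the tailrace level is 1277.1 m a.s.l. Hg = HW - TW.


Hg = 1505.8 - 1277.1 = 228.7000 m


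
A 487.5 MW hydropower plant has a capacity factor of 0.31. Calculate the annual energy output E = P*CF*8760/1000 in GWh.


E = 487.5 * 0.31 * 8760 / 1000 = 1323.8550 GWh


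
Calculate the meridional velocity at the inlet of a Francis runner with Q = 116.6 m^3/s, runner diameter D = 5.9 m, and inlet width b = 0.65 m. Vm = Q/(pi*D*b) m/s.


Vm = 116.6 / (pi * 5.9 * 0.65) = 9.6779 m/s


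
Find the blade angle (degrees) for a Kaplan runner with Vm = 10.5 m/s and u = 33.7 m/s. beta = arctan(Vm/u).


beta = arctan(10.5 / 33.7) = 17.3056 degrees


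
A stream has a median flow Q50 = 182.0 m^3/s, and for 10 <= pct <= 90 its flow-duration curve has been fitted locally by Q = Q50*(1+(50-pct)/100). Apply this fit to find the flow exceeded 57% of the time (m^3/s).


Q = 182.0 * (1 + (50 - 57)/100) = 169.2600 m^3/s


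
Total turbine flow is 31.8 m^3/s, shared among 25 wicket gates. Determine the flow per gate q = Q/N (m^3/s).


q = 31.8 / 25 = 1.2720 m^3/s


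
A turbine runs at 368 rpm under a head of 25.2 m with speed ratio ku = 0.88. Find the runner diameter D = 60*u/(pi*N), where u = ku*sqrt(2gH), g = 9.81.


u = 0.88 * sqrt(2*9.81*25.2) = 19.5674 m/s
D = 60 * 19.5674 / (pi * 368) = 1.0155 m


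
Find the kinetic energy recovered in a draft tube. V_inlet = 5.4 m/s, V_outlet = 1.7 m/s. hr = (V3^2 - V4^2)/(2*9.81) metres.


hr = (5.4^2 - 1.7^2) / (2*9.81) = 1.3389 m


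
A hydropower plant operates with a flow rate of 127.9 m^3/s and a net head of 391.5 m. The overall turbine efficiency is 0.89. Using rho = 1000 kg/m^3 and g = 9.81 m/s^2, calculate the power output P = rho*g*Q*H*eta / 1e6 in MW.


P = 1000 * 9.81 * 127.9 * 391.5 * 0.89 / 1e6 = 437.1810 MW


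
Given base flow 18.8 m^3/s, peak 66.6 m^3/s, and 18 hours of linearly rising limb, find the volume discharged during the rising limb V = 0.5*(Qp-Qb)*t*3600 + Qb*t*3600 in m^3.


V = 0.5*(66.6 - 18.8)*18*3600 + 18.8*18*3600 = 2.7670e+06 m^3


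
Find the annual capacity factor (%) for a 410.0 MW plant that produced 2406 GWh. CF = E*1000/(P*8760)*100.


CF = 2406 * 1000 / (410.0 * 8760) * 100 = 66.9896 %


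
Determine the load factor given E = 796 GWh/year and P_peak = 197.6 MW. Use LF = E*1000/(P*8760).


LF = 796 * 1000 / (197.6 * 8760) = 0.4599


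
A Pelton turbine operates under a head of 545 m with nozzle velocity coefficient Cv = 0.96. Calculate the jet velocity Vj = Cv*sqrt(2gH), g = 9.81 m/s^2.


Vj = 0.96 * sqrt(2*9.81*545) = 99.2702 m/s


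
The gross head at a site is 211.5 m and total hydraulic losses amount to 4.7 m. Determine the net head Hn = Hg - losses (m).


Hn = 211.5 - 4.7 = 206.8000 m


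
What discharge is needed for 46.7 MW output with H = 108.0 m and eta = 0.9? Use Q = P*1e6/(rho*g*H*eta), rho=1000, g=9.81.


Q = 46.7 * 1e6 / (1000 * 9.81 * 108.0 * 0.9) = 48.9758 m^3/s


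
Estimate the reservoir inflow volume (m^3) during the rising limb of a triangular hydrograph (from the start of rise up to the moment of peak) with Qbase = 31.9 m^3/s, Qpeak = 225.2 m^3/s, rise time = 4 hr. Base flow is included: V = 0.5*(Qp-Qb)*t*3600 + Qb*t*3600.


V = 0.5*(225.2 - 31.9)*4*3600 + 31.9*4*3600 = 1.8511e+06 m^3


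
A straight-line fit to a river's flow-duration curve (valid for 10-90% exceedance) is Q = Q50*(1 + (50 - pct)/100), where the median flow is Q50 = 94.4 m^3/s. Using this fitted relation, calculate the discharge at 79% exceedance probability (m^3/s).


Q = 94.4 * (1 + (50 - 79)/100) = 67.0240 m^3/s


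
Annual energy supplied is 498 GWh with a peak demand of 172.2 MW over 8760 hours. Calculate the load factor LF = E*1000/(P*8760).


LF = 498 * 1000 / (172.2 * 8760) = 0.3301


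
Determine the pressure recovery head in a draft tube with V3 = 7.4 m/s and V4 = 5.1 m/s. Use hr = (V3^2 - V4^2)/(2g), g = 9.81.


hr = (7.4^2 - 5.1^2) / (2*9.81) = 1.4653 m


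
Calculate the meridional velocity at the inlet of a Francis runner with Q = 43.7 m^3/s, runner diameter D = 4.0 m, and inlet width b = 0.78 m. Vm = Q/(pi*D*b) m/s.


Vm = 43.7 / (pi * 4.0 * 0.78) = 4.4584 m/s


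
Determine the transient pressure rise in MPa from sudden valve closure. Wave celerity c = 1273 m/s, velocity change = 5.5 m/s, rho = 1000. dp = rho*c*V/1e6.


dp = 1000 * 1273 * 5.5 / 1e6 = 7.0015 MPa


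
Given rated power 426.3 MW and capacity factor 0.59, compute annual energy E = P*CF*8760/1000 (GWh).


E = 426.3 * 0.59 * 8760 / 1000 = 2203.2889 GWh


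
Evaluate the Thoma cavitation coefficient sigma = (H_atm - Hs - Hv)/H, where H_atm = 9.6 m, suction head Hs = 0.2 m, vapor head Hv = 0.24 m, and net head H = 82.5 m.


sigma = (9.6 - 0.2 - 0.24) / 82.5 = 0.1110


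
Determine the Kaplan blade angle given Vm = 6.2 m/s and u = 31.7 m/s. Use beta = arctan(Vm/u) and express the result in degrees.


beta = arctan(6.2 / 31.7) = 11.0664 degrees


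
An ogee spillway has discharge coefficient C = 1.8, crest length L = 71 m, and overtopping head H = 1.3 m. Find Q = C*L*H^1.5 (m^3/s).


Q = 1.8 * 71 * 1.3^1.5 = 189.4287 m^3/s


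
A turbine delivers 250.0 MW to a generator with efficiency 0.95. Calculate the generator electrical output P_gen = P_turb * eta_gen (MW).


P_gen = 250.0 * 0.95 = 237.5000 MW


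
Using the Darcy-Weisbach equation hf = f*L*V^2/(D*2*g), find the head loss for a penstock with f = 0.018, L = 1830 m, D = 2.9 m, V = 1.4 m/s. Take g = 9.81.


hf = 0.018 * 1830 * 1.4^2 / (2.9 * 2 * 9.81) = 1.1347 m


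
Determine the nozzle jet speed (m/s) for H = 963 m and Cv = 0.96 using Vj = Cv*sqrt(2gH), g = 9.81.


Vj = 0.96 * sqrt(2*9.81*963) = 131.9574 m/s


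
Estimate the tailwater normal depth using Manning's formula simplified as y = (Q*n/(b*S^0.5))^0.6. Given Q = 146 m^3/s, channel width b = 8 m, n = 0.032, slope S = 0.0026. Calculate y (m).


y = (146 * 0.032 / (8 * 0.0026^0.5))^0.6 = 4.3187 m


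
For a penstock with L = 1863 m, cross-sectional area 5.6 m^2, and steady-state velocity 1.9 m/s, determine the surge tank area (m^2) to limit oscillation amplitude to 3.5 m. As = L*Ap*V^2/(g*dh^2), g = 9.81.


As = 1863 * 5.6 * 1.9^2 / (9.81 * 3.5^2) = 313.4029 m^2


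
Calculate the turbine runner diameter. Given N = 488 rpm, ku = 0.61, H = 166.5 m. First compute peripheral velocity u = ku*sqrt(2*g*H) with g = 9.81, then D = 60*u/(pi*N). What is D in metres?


u = 0.61 * sqrt(2*9.81*166.5) = 34.8647 m/s
D = 60 * 34.8647 / (pi * 488) = 1.3645 m


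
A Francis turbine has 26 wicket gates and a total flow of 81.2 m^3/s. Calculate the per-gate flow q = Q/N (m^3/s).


q = 81.2 / 26 = 3.1231 m^3/s


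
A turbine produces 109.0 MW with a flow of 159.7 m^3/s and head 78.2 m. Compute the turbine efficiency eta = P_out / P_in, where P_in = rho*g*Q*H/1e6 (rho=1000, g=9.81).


P_in = 1000 * 9.81 * 159.7 * 78.2 / 1e6 = 122.5126 MW
eta = 109.0 / 122.5126 = 0.8897


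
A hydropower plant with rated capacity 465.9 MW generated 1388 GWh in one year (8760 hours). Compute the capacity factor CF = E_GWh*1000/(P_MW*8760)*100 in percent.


CF = 1388 * 1000 / (465.9 * 8760) * 100 = 34.0089 %


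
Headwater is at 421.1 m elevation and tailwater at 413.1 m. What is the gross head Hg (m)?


Hg = 421.1 - 413.1 = 8.0000 m


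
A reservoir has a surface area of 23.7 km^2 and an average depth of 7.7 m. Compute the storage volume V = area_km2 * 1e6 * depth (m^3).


V = 23.7 * 1e6 * 7.7 = 1.8249e+08 m^3


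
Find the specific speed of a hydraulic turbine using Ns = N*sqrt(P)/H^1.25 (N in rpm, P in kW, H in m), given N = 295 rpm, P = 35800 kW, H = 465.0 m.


Ns = 295 * 35800^0.5 / 465.0^1.25 = 25.8492


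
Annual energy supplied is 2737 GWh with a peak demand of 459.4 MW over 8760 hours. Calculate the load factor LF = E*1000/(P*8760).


LF = 2737 * 1000 / (459.4 * 8760) = 0.6801


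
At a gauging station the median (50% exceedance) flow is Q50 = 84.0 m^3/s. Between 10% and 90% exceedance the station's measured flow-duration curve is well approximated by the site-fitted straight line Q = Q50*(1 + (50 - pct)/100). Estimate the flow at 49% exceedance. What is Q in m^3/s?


Q = 84.0 * (1 + (50 - 49)/100) = 84.8400 m^3/s


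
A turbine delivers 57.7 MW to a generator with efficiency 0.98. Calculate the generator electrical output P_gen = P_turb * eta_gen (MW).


P_gen = 57.7 * 0.98 = 56.5460 MW


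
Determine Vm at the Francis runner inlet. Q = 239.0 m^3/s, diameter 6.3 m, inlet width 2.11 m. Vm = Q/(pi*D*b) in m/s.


Vm = 239.0 / (pi * 6.3 * 2.11) = 5.7230 m/s


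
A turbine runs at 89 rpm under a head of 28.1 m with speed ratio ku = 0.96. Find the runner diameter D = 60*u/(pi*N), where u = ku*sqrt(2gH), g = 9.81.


u = 0.96 * sqrt(2*9.81*28.1) = 22.5410 m/s
D = 60 * 22.5410 / (pi * 89) = 4.8371 m


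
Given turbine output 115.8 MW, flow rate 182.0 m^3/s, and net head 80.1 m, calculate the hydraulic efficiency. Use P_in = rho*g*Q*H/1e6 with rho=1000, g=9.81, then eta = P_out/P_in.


P_in = 1000 * 9.81 * 182.0 * 80.1 / 1e6 = 143.0121 MW
eta = 115.8 / 143.0121 = 0.8097


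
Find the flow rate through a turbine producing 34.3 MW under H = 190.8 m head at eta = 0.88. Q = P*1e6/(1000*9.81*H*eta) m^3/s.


Q = 34.3 * 1e6 / (1000 * 9.81 * 190.8 * 0.88) = 20.8240 m^3/s


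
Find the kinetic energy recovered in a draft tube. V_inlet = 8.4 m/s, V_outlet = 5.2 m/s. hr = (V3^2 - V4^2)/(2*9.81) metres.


hr = (8.4^2 - 5.2^2) / (2*9.81) = 2.2181 m


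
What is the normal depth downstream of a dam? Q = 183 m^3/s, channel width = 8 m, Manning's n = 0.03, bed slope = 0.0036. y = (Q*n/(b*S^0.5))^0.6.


y = (183 * 0.03 / (8 * 0.0036^0.5))^0.6 = 4.3152 m


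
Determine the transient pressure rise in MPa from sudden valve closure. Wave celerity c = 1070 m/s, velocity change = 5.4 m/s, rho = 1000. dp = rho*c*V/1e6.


dp = 1000 * 1070 * 5.4 / 1e6 = 5.7780 MPa


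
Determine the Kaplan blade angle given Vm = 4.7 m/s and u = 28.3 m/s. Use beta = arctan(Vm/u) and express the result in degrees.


beta = arctan(4.7 / 28.3) = 9.4295 degrees


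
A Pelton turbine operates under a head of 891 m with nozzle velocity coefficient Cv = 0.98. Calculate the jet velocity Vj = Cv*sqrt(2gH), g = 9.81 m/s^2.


Vj = 0.98 * sqrt(2*9.81*891) = 129.5730 m/s


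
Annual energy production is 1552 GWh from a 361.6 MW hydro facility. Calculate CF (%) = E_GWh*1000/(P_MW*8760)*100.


CF = 1552 * 1000 / (361.6 * 8760) * 100 = 48.9958 %


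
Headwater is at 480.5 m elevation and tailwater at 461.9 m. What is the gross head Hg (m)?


Hg = 480.5 - 461.9 = 18.6000 m


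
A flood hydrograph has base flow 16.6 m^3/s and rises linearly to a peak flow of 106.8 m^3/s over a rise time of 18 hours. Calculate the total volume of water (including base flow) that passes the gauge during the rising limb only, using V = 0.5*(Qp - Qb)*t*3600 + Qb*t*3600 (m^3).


V = 0.5*(106.8 - 16.6)*18*3600 + 16.6*18*3600 = 3.9982e+06 m^3


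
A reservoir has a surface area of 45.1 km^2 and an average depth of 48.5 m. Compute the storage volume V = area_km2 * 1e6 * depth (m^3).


V = 45.1 * 1e6 * 48.5 = 2.1874e+09 m^3


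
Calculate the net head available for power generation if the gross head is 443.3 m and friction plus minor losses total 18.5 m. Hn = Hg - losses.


Hn = 443.3 - 18.5 = 424.8000 m


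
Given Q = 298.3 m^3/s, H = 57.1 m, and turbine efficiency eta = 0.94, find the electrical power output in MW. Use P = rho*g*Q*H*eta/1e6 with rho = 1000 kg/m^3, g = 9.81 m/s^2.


P = 1000 * 9.81 * 298.3 * 57.1 * 0.94 / 1e6 = 157.0675 MW


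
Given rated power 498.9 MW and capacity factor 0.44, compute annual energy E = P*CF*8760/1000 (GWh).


E = 498.9 * 0.44 * 8760 / 1000 = 1922.9602 GWh


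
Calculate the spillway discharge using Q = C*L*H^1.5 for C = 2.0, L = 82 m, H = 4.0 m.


Q = 2.0 * 82 * 4.0^1.5 = 1312.0000 m^3/s


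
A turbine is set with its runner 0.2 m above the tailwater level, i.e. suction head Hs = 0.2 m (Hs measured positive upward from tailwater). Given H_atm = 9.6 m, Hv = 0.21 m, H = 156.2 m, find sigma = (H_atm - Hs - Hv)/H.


sigma = (9.6 - 0.2 - 0.21) / 156.2 = 0.0588


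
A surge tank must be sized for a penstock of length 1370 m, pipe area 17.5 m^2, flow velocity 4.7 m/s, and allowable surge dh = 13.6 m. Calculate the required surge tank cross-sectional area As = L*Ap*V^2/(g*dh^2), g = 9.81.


As = 1370 * 17.5 * 4.7^2 / (9.81 * 13.6^2) = 291.8821 m^2


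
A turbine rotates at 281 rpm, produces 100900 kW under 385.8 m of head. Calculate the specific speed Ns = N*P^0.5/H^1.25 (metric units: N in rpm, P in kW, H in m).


Ns = 281 * 100900^0.5 / 385.8^1.25 = 52.2034


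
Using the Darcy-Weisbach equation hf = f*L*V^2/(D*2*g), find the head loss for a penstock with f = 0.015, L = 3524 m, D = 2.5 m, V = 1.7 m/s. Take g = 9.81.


hf = 0.015 * 3524 * 1.7^2 / (2.5 * 2 * 9.81) = 3.1145 m


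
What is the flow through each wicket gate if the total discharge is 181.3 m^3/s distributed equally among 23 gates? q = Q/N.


q = 181.3 / 23 = 7.8826 m^3/s


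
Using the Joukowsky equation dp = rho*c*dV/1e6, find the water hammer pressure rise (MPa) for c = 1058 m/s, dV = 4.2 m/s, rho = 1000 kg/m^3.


dp = 1000 * 1058 * 4.2 / 1e6 = 4.4436 MPa


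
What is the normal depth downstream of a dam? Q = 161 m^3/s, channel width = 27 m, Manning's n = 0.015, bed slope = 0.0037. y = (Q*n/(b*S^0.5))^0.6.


y = (161 * 0.015 / (27 * 0.0037^0.5))^0.6 = 1.2603 m


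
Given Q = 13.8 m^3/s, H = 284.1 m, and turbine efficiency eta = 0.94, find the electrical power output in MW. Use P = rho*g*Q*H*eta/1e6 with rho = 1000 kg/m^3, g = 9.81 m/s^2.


P = 1000 * 9.81 * 13.8 * 284.1 * 0.94 / 1e6 = 36.1532 MW


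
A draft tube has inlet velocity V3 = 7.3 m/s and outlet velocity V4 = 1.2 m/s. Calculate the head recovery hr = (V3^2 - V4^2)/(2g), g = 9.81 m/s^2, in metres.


hr = (7.3^2 - 1.2^2) / (2*9.81) = 2.6427 m


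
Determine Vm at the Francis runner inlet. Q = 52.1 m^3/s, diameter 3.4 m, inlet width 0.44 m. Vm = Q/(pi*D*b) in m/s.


Vm = 52.1 / (pi * 3.4 * 0.44) = 11.0855 m/s


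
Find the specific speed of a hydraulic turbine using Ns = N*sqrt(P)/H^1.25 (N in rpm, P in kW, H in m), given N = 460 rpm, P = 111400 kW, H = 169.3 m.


Ns = 460 * 111400^0.5 / 169.3^1.25 = 251.4081


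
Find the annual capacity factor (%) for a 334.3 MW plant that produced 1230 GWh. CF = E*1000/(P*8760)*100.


CF = 1230 * 1000 / (334.3 * 8760) * 100 = 42.0015 %


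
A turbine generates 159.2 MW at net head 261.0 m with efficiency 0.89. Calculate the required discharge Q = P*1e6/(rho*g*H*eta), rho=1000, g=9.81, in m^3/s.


Q = 159.2 * 1e6 / (1000 * 9.81 * 261.0 * 0.89) = 69.8624 m^3/s


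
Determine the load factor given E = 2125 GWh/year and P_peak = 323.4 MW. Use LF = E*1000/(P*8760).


LF = 2125 * 1000 / (323.4 * 8760) = 0.7501


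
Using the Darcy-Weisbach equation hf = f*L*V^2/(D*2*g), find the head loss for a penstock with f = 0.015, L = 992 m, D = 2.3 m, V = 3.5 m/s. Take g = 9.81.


hf = 0.015 * 992 * 3.5^2 / (2.3 * 2 * 9.81) = 4.0394 m


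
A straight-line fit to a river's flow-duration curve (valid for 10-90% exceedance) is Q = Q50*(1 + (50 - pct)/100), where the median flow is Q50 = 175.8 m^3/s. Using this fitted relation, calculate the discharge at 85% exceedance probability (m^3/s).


Q = 175.8 * (1 + (50 - 85)/100) = 114.2700 m^3/s


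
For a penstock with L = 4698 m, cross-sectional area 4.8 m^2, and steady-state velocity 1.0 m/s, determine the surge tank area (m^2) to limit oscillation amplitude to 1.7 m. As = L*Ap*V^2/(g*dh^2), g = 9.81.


As = 4698 * 4.8 * 1.0^2 / (9.81 * 1.7^2) = 795.4033 m^2


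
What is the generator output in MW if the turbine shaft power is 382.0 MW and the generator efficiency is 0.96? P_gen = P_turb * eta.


P_gen = 382.0 * 0.96 = 366.7200 MW


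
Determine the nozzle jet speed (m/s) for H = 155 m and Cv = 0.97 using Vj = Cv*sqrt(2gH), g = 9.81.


Vj = 0.97 * sqrt(2*9.81*155) = 53.4918 m/s


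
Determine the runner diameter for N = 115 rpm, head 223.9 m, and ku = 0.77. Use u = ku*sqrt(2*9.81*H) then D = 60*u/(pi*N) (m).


u = 0.77 * sqrt(2*9.81*223.9) = 51.0349 m/s
D = 60 * 51.0349 / (pi * 115) = 8.4756 m


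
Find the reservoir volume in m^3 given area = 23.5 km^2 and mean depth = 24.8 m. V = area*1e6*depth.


V = 23.5 * 1e6 * 24.8 = 5.8280e+08 m^3


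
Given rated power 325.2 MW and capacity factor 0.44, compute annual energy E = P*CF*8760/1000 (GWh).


E = 325.2 * 0.44 * 8760 / 1000 = 1253.4509 GWh


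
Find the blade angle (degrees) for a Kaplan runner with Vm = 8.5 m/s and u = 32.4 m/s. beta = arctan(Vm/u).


beta = arctan(8.5 / 32.4) = 14.7000 degrees


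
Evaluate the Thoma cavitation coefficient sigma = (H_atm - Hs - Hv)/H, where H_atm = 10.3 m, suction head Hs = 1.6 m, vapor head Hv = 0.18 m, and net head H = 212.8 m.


sigma = (10.3 - 1.6 - 0.18) / 212.8 = 0.0400


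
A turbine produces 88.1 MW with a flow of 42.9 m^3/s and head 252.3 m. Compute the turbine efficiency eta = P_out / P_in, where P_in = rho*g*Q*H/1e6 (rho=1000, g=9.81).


P_in = 1000 * 9.81 * 42.9 * 252.3 / 1e6 = 106.1802 MW
eta = 88.1 / 106.1802 = 0.8297


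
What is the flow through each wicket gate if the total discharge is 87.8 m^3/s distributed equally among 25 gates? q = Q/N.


q = 87.8 / 25 = 3.5120 m^3/s


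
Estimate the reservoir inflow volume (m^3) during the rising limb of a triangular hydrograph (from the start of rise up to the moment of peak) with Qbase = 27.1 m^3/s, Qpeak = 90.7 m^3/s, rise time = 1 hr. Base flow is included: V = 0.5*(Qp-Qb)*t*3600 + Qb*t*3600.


V = 0.5*(90.7 - 27.1)*1*3600 + 27.1*1*3600 = 212040.0000 m^3


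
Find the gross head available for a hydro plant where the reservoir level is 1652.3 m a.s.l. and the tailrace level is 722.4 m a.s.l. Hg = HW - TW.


Hg = 1652.3 - 722.4 = 929.9000 m


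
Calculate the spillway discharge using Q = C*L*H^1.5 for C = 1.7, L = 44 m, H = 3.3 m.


Q = 1.7 * 44 * 3.3^1.5 = 448.4071 m^3/s


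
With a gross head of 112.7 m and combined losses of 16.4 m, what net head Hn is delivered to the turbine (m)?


Hn = 112.7 - 16.4 = 96.3000 m


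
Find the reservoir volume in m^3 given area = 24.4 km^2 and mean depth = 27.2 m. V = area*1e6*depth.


V = 24.4 * 1e6 * 27.2 = 6.6368e+08 m^3


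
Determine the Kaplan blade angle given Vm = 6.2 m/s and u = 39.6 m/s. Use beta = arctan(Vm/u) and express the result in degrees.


beta = arctan(6.2 / 39.6) = 8.8983 degrees


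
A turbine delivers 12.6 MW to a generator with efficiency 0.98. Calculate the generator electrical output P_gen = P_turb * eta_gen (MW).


P_gen = 12.6 * 0.98 = 12.3480 MW


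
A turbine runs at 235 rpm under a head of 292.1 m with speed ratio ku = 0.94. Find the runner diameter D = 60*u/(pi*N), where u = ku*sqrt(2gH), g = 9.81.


u = 0.94 * sqrt(2*9.81*292.1) = 71.1612 m/s
D = 60 * 71.1612 / (pi * 235) = 5.7833 m


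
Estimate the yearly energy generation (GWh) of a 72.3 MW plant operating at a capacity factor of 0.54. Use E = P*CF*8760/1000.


E = 72.3 * 0.54 * 8760 / 1000 = 342.0079 GWh


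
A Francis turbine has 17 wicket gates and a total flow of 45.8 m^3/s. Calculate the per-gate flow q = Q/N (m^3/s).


q = 45.8 / 17 = 2.6941 m^3/s


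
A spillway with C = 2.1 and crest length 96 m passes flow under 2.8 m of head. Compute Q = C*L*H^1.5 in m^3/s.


Q = 2.1 * 96 * 2.8^1.5 = 944.5557 m^3/s


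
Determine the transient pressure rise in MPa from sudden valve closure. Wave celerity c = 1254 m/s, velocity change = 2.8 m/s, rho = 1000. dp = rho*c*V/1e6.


dp = 1000 * 1254 * 2.8 / 1e6 = 3.5112 MPa


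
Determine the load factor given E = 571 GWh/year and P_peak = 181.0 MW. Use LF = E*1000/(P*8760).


LF = 571 * 1000 / (181.0 * 8760) = 0.3601


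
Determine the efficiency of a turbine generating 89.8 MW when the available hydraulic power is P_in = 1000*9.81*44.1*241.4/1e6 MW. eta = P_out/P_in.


P_in = 1000 * 9.81 * 44.1 * 241.4 / 1e6 = 104.4347 MW
eta = 89.8 / 104.4347 = 0.8599


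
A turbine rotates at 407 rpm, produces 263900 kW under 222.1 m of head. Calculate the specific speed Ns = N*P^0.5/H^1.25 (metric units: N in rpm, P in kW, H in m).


Ns = 407 * 263900^0.5 / 222.1^1.25 = 243.8532


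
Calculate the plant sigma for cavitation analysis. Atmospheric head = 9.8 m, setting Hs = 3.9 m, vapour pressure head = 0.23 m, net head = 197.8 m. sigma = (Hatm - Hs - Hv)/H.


sigma = (9.8 - 3.9 - 0.23) / 197.8 = 0.0287


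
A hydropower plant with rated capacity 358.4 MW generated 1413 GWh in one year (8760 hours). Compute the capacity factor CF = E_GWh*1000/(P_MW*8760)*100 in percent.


CF = 1413 * 1000 / (358.4 * 8760) * 100 = 45.0060 %


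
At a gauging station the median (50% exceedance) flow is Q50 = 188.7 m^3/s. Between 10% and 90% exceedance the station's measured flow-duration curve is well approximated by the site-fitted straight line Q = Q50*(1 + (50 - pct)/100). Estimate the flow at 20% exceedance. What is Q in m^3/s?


Q = 188.7 * (1 + (50 - 20)/100) = 245.3100 m^3/s


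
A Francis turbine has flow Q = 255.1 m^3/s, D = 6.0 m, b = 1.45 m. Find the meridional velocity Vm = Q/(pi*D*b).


Vm = 255.1 / (pi * 6.0 * 1.45) = 9.3334 m/s


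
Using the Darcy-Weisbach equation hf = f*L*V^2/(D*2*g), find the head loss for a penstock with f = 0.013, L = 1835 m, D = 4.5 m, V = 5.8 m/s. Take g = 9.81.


hf = 0.013 * 1835 * 5.8^2 / (4.5 * 2 * 9.81) = 9.0892 m


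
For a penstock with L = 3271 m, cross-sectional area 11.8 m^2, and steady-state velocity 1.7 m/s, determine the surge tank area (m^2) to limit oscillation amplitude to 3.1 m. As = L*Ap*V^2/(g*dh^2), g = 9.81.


As = 3271 * 11.8 * 1.7^2 / (9.81 * 3.1^2) = 1183.2268 m^2


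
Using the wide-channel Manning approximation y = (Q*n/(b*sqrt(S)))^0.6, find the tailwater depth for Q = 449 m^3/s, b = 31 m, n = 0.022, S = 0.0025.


y = (449 * 0.022 / (31 * 0.0025^0.5))^0.6 = 3.0381 m


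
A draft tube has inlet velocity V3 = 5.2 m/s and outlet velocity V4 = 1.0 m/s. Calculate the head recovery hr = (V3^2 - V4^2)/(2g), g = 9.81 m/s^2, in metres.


hr = (5.2^2 - 1.0^2) / (2*9.81) = 1.3272 m


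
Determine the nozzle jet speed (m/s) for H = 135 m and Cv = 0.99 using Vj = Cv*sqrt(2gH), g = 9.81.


Vj = 0.99 * sqrt(2*9.81*135) = 50.9509 m/s


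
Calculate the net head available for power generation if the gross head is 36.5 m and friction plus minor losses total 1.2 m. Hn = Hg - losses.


Hn = 36.5 - 1.2 = 35.3000 m


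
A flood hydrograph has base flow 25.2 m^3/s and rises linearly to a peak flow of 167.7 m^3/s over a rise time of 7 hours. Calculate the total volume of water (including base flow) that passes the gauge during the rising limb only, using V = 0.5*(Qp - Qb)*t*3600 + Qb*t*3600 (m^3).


V = 0.5*(167.7 - 25.2)*7*3600 + 25.2*7*3600 = 2.4305e+06 m^3


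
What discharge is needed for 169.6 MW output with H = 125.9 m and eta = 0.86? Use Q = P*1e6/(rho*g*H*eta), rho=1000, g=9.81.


Q = 169.6 * 1e6 / (1000 * 9.81 * 125.9 * 0.86) = 159.6734 m^3/s


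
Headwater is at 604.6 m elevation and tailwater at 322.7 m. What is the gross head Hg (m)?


Hg = 604.6 - 322.7 = 281.9000 m


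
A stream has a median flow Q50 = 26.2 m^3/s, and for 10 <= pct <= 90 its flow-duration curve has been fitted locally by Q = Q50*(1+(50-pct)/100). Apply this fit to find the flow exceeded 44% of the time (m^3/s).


Q = 26.2 * (1 + (50 - 44)/100) = 27.7720 m^3/s


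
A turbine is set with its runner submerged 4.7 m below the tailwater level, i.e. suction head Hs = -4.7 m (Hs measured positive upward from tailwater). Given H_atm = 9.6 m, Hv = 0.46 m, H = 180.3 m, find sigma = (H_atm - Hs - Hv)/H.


sigma = (9.6 - (-4.7) - 0.46) / 180.3 = 0.0768


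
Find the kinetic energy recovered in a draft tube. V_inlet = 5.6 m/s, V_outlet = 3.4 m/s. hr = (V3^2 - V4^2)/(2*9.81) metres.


hr = (5.6^2 - 3.4^2) / (2*9.81) = 1.0092 m


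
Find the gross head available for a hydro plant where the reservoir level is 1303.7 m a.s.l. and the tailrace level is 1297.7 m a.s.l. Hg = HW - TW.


Hg = 1303.7 - 1297.7 = 6.0000 m


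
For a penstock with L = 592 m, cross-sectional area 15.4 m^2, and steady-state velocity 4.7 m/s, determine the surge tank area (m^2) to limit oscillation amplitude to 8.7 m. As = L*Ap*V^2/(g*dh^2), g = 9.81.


As = 592 * 15.4 * 4.7^2 / (9.81 * 8.7^2) = 271.2256 m^2


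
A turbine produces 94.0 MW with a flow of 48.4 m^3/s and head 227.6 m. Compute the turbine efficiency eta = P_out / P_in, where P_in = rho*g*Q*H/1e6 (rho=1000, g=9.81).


P_in = 1000 * 9.81 * 48.4 * 227.6 / 1e6 = 108.0654 MW
eta = 94.0 / 108.0654 = 0.8698


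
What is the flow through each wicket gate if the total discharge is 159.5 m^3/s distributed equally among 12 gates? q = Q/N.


q = 159.5 / 12 = 13.2917 m^3/s


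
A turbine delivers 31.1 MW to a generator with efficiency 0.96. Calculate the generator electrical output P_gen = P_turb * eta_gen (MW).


P_gen = 31.1 * 0.96 = 29.8560 MW


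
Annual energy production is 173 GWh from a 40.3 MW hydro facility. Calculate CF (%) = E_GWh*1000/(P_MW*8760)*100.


CF = 173 * 1000 / (40.3 * 8760) * 100 = 49.0046 %


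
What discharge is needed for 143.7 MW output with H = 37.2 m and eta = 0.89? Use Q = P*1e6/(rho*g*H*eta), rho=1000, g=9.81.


Q = 143.7 * 1e6 / (1000 * 9.81 * 37.2 * 0.89) = 442.4404 m^3/s


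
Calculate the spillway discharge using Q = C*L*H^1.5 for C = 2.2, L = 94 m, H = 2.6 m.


Q = 2.2 * 94 * 2.6^1.5 = 866.9829 m^3/s


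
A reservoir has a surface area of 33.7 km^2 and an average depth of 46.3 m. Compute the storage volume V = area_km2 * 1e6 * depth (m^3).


V = 33.7 * 1e6 * 46.3 = 1.5603e+09 m^3


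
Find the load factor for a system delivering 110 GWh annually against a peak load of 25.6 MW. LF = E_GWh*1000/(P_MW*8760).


LF = 110 * 1000 / (25.6 * 8760) = 0.4905


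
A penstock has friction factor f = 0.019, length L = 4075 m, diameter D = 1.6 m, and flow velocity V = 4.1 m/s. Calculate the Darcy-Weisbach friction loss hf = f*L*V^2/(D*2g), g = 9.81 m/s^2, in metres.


hf = 0.019 * 4075 * 4.1^2 / (1.6 * 2 * 9.81) = 41.4601 m


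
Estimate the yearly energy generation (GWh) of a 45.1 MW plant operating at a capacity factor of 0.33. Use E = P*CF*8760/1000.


E = 45.1 * 0.33 * 8760 / 1000 = 130.3751 GWh


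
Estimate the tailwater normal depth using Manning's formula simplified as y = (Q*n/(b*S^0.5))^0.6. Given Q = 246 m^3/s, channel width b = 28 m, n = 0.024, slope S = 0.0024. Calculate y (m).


y = (246 * 0.024 / (28 * 0.0024^0.5))^0.6 = 2.4007 m


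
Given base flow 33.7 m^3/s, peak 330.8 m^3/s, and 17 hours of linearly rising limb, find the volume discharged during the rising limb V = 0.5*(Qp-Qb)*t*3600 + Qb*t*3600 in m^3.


V = 0.5*(330.8 - 33.7)*17*3600 + 33.7*17*3600 = 1.1154e+07 m^3


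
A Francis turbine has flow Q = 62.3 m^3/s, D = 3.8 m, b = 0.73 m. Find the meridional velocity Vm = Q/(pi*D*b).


Vm = 62.3 / (pi * 3.8 * 0.73) = 7.1488 m/s


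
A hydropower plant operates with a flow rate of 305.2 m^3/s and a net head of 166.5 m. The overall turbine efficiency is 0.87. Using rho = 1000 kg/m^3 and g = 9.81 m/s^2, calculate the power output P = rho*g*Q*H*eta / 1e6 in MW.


P = 1000 * 9.81 * 305.2 * 166.5 * 0.87 / 1e6 = 433.6976 MW


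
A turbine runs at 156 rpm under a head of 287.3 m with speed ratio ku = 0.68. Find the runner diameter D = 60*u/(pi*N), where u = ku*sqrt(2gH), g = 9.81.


u = 0.68 * sqrt(2*9.81*287.3) = 51.0536 m/s
D = 60 * 51.0536 / (pi * 156) = 6.2503 m


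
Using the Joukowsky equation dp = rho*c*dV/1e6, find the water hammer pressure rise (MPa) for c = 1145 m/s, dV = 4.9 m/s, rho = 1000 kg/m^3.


dp = 1000 * 1145 * 4.9 / 1e6 = 5.6105 MPa


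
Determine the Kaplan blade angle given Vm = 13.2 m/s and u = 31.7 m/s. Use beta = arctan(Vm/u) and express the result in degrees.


beta = arctan(13.2 / 31.7) = 22.6070 degrees


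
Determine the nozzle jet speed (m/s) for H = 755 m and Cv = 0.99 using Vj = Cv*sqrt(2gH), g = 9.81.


Vj = 0.99 * sqrt(2*9.81*755) = 120.4920 m/s


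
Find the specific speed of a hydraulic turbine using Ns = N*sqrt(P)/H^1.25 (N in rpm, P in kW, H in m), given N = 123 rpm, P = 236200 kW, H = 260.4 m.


Ns = 123 * 236200^0.5 / 260.4^1.25 = 57.1471


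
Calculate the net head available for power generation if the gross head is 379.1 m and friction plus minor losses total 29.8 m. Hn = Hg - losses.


Hn = 379.1 - 29.8 = 349.3000 m


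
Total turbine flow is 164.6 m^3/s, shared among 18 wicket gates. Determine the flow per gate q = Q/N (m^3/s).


q = 164.6 / 18 = 9.1444 m^3/s


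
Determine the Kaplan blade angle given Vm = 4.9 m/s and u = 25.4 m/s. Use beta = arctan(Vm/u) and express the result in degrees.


beta = arctan(4.9 / 25.4) = 10.9190 degrees


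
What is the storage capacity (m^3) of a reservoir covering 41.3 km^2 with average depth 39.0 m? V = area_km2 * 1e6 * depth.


V = 41.3 * 1e6 * 39.0 = 1.6107e+09 m^3


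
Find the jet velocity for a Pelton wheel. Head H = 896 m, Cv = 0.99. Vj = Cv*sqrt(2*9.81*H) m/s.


Vj = 0.99 * sqrt(2*9.81*896) = 131.2619 m/s


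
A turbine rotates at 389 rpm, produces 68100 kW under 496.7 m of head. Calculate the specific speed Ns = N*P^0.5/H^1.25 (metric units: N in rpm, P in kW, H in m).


Ns = 389 * 68100^0.5 / 496.7^1.25 = 43.2918


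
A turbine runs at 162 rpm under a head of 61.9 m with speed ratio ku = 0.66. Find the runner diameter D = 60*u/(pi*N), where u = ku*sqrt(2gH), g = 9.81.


u = 0.66 * sqrt(2*9.81*61.9) = 23.0006 m/s
D = 60 * 23.0006 / (pi * 162) = 2.7116 m


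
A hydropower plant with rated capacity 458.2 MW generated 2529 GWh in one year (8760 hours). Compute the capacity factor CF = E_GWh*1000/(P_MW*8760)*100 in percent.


CF = 2529 * 1000 / (458.2 * 8760) * 100 = 63.0071 %


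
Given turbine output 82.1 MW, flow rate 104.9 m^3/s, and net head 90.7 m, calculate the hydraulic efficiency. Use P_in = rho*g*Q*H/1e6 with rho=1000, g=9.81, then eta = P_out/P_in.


P_in = 1000 * 9.81 * 104.9 * 90.7 / 1e6 = 93.3366 MW
eta = 82.1 / 93.3366 = 0.8796


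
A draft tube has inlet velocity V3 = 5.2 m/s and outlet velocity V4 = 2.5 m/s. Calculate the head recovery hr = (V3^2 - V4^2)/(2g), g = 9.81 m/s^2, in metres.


hr = (5.2^2 - 2.5^2) / (2*9.81) = 1.0596 m


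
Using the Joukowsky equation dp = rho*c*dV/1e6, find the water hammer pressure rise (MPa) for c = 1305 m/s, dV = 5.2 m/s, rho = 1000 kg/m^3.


dp = 1000 * 1305 * 5.2 / 1e6 = 6.7860 MPa


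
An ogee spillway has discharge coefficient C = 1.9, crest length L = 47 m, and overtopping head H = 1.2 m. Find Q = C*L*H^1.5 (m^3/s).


Q = 1.9 * 47 * 1.2^1.5 = 117.3879 m^3/s


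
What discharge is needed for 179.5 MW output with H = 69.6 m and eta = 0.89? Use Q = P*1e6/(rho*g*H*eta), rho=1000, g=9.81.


Q = 179.5 * 1e6 / (1000 * 9.81 * 69.6 * 0.89) = 295.3903 m^3/s


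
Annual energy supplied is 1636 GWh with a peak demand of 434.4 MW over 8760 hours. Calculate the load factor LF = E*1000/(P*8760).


LF = 1636 * 1000 / (434.4 * 8760) = 0.4299


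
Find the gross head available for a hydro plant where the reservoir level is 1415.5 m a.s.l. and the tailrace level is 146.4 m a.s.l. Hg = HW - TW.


Hg = 1415.5 - 146.4 = 1269.1000 m


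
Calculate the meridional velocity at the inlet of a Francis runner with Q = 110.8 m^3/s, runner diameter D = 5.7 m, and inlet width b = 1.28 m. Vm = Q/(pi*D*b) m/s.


Vm = 110.8 / (pi * 5.7 * 1.28) = 4.8340 m/s


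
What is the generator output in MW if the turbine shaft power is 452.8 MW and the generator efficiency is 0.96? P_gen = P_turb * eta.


P_gen = 452.8 * 0.96 = 434.6880 MW


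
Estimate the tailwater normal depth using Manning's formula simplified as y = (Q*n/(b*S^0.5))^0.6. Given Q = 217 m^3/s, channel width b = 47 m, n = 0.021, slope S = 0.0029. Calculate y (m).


y = (217 * 0.021 / (47 * 0.0029^0.5))^0.6 = 1.4231 m


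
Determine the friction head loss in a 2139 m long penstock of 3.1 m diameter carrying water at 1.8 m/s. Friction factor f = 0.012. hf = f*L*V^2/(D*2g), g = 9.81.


hf = 0.012 * 2139 * 1.8^2 / (3.1 * 2 * 9.81) = 1.3673 m


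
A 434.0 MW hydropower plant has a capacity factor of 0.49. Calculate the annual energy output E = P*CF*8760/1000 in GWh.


E = 434.0 * 0.49 * 8760 / 1000 = 1862.9016 GWh


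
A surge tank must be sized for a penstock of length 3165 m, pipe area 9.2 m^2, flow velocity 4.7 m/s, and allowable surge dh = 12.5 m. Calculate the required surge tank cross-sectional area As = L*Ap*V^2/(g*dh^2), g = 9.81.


As = 3165 * 9.2 * 4.7^2 / (9.81 * 12.5^2) = 419.6316 m^2


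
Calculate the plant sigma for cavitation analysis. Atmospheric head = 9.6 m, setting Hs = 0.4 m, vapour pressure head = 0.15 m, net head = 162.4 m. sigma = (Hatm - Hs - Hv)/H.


sigma = (9.6 - 0.4 - 0.15) / 162.4 = 0.0557


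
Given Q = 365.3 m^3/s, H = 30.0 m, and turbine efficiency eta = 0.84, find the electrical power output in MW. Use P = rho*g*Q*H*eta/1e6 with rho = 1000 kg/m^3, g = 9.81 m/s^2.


P = 1000 * 9.81 * 365.3 * 30.0 * 0.84 / 1e6 = 90.3065 MW


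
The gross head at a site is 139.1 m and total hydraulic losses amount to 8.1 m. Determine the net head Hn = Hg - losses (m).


Hn = 139.1 - 8.1 = 131.0000 m


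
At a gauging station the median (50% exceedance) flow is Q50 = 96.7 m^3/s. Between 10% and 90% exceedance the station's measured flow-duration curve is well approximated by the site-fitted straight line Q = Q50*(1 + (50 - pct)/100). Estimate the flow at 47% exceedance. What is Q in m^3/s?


Q = 96.7 * (1 + (50 - 47)/100) = 99.6010 m^3/s
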